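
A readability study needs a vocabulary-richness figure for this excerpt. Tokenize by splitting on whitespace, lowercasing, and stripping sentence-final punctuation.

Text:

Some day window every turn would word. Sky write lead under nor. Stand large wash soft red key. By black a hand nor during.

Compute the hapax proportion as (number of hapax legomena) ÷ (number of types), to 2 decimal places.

Frequencies: nor:2, some:1, day:1, window:1, every:1, turn:1, would:1, word:1, sky:1, write:1, lead:1, under:1, stand:1, large:1, wash:1, soft:1, red:1, key:1, by:1, black:1, … (3 more, each freq 1)
Hapax count = 22; type count = 23.
Ratio = 22 / 23 = 0.96

0.96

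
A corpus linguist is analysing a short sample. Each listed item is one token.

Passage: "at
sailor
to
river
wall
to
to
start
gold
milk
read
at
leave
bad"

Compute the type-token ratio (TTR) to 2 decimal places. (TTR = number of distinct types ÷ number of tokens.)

N = 14 tokens, V = 11 types.
TTR = V / N = 11 / 14 = 0.79

0.79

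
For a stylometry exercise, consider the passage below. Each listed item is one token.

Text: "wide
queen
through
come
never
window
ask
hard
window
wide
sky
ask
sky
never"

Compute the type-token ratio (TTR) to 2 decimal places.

0.64

N = 14 tokens, V = 9 types.
TTR = V / N = 9 / 14 = 0.64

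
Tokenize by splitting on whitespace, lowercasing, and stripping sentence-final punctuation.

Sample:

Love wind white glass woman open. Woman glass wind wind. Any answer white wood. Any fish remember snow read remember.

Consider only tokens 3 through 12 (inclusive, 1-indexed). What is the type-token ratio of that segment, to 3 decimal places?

Segment tokens 3–12: white, glass, woman, open, woman, glass, wind, wind, any, answer
Segment N = 10, segment V = 7.
TTR = 7 / 10 = 0.700

0.700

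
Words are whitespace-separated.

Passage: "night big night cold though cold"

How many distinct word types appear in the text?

Distinct types: {big, cold, night, though}
V = 4

4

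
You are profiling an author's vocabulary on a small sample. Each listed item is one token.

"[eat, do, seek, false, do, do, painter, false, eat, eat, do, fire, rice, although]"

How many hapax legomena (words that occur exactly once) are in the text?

Frequencies: do:4, eat:3, false:2, seek:1, painter:1, fire:1, rice:1, although:1
Hapax (freq=1): although, fire, painter, rice, seek

5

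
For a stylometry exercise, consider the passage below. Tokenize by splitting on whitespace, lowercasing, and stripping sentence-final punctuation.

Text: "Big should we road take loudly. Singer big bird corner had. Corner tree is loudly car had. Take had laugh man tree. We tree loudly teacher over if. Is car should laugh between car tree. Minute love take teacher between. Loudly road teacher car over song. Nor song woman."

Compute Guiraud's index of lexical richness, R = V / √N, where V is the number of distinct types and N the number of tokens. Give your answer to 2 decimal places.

N = 49, V = 24.
√N = 7.000000
R = 24 / 7.000000 = 3.43

3.43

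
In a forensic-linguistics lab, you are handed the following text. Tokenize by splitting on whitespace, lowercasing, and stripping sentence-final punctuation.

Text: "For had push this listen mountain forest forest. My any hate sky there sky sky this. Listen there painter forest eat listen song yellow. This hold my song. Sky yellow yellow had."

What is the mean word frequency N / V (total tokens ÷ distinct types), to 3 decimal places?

N = 32 tokens, V = 17 types.
Mean frequency = N / V = 32 / 17 = 1.882

1.882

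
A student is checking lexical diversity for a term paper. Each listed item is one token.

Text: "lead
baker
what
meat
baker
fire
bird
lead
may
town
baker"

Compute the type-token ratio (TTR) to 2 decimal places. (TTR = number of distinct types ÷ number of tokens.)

N = 11 tokens, V = 8 types.
TTR = V / N = 8 / 11 = 0.73

0.73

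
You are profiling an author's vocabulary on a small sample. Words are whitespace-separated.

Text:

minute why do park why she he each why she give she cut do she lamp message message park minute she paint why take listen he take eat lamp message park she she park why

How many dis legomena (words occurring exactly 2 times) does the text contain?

Frequencies: she:7, why:5, park:4, message:3, minute:2, do:2, he:2, lamp:2, take:2, each:1, give:1, cut:1, paint:1, listen:1, eat:1
Words with frequency 2: do, he, lamp, minute, take

5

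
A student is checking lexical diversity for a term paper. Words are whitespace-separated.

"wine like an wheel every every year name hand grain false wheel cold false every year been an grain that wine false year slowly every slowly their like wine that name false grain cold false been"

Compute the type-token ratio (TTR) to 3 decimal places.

0.417

N = 36 tokens, V = 15 types.
TTR = V / N = 15 / 36 = 0.417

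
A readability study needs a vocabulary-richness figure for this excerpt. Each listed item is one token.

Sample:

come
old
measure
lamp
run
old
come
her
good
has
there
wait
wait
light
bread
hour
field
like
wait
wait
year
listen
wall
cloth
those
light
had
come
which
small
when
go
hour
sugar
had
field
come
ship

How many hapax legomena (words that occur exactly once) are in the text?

Frequencies: come:4, wait:4, old:2, light:2, hour:2, field:2, had:2, measure:1, lamp:1, run:1, her:1, good:1, has:1, there:1, bread:1, like:1, year:1, listen:1, wall:1, cloth:1, … (7 more, each freq 1)
Hapax (freq=1): bread, cloth, go, good, has, her, lamp, like, listen, measure, run, ship, small, sugar, there, those, wall, when, which, year

20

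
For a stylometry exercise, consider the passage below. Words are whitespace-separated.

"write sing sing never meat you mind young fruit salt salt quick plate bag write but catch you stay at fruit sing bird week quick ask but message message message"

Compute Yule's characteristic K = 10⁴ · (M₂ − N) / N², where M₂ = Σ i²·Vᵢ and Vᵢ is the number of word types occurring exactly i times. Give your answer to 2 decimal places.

266.67

Frequencies: sing:3, message:3, write:2, you:2, fruit:2, salt:2, quick:2, but:2, never:1, meat:1, mind:1, young:1, plate:1, bag:1, catch:1, stay:1, at:1, bird:1, week:1, ask:1
N = 30. Frequency spectrum: V_1=12, V_2=6, V_3=2
M₂ = 1²·12 + 2²·6 + 3²·2 = 54
K = 10000 × (54 − 30) / 30² = 266.67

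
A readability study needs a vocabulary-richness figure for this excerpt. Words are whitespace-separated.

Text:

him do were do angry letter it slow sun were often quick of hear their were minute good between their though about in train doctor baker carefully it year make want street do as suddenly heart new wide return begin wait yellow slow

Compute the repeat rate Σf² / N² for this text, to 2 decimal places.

0.03

Frequencies: do:3, were:3, it:2, slow:2, their:2, him:1, angry:1, letter:1, sun:1, often:1, quick:1, of:1, hear:1, minute:1, good:1, between:1, though:1, about:1, in:1, train:1, … (16 more, each freq 1)
Σf² = 61; N² = 1849
Repeat rate = 61 / 1849 = 0.03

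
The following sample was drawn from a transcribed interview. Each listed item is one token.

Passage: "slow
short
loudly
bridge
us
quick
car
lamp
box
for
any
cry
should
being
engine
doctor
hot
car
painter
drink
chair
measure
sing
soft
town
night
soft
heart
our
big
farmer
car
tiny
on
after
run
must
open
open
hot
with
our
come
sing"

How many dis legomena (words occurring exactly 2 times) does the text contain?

Frequencies: car:3, hot:2, sing:2, soft:2, our:2, open:2, slow:1, short:1, loudly:1, bridge:1, us:1, quick:1, lamp:1, box:1, for:1, any:1, cry:1, should:1, being:1, engine:1, … (17 more, each freq 1)
Words with frequency 2: hot, open, our, sing, soft

5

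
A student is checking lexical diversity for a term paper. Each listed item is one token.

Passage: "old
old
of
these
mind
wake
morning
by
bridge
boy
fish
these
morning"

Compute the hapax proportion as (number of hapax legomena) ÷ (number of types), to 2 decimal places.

0.70

Frequencies: old:2, these:2, morning:2, of:1, mind:1, wake:1, by:1, bridge:1, boy:1, fish:1
Hapax count = 7; type count = 10.
Ratio = 7 / 10 = 0.70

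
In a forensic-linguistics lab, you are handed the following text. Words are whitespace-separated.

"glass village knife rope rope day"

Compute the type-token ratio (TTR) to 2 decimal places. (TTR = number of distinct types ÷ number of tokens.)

0.83

N = 6 tokens, V = 5 types.
TTR = V / N = 5 / 6 = 0.83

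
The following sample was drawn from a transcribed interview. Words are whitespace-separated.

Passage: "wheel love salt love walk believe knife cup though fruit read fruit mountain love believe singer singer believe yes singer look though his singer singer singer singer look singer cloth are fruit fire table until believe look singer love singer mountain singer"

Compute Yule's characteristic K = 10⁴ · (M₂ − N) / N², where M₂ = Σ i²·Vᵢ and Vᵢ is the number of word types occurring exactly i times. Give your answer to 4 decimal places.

Frequencies: singer:11, love:4, believe:4, fruit:3, look:3, though:2, mountain:2, wheel:1, salt:1, walk:1, knife:1, cup:1, read:1, yes:1, his:1, cloth:1, are:1, fire:1, table:1, until:1
N = 42. Frequency spectrum: V_1=13, V_2=2, V_3=2, V_4=2, V_11=1
M₂ = 1²·13 + 2²·2 + 3²·2 + 4²·2 + 11²·1 = 192
K = 10000 × (192 − 42) / 42² = 850.3401

850.3401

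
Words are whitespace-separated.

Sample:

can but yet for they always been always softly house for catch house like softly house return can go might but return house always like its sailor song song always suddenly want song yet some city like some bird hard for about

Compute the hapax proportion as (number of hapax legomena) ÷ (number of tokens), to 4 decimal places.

Frequencies: always:4, house:4, for:3, like:3, song:3, can:2, but:2, yet:2, softly:2, return:2, some:2, they:1, been:1, catch:1, go:1, might:1, its:1, sailor:1, suddenly:1, want:1, … (4 more, each freq 1)
Hapax count = 13; token count = 42.
Ratio = 13 / 42 = 0.3095

0.3095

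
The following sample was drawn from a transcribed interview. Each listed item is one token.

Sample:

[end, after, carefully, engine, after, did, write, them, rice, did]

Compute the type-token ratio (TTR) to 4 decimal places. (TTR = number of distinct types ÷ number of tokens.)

N = 10 tokens, V = 8 types.
TTR = V / N = 8 / 10 = 0.8000

0.8000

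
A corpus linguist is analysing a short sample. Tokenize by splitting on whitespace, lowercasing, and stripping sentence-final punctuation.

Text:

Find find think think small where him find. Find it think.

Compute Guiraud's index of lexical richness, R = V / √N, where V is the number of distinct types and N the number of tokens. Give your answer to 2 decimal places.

N = 11, V = 6.
√N = 3.316625
R = 6 / 3.316625 = 1.81

1.81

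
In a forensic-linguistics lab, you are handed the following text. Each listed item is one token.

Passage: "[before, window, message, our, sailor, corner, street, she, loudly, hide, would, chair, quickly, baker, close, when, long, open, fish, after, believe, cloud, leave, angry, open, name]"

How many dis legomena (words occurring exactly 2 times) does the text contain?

Frequencies: open:2, before:1, window:1, message:1, our:1, sailor:1, corner:1, street:1, she:1, loudly:1, hide:1, would:1, chair:1, quickly:1, baker:1, close:1, when:1, long:1, fish:1, after:1, … (5 more, each freq 1)
Words with frequency 2: open

1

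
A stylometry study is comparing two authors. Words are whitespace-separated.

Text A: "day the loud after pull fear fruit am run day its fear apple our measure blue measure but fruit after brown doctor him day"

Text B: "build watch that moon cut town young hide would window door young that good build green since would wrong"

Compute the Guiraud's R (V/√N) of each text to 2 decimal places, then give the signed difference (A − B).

A: V=18, N=24, R=3.67
B: V=15, N=19, R=3.44
Difference = 3.67 − 3.44 = 0.23

0.23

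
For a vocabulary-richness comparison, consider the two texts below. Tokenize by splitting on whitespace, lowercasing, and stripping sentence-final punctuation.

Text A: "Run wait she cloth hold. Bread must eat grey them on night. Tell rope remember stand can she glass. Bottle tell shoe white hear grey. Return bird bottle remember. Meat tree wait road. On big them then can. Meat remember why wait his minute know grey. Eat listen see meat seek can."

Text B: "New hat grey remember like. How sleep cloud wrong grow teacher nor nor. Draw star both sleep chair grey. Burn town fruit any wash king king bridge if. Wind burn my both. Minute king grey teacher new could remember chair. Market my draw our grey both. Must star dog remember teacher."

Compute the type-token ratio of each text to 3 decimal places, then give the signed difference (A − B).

0.065

TTR(A) = 36/52 = 0.692
TTR(B) = 32/51 = 0.627
Difference = 0.692 − 0.627 = 0.065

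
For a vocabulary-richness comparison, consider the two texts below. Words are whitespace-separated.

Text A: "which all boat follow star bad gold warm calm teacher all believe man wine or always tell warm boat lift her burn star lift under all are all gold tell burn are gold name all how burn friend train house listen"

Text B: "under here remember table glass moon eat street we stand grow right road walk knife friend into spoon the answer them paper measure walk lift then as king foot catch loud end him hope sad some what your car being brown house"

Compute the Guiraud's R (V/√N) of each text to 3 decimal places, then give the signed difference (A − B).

A: V=27, N=41, R=4.217
B: V=41, N=42, R=6.326
Difference = 4.217 − 6.326 = -2.109

-2.109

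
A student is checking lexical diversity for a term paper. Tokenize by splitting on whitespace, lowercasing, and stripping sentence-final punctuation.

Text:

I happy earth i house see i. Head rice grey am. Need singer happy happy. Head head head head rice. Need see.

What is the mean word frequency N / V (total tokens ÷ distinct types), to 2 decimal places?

N = 22 tokens, V = 11 types.
Mean frequency = N / V = 22 / 11 = 2.00

2.00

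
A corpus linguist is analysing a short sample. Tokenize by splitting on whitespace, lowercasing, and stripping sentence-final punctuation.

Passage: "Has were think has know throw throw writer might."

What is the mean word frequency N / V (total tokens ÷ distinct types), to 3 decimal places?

1.286

N = 9 tokens, V = 7 types.
Mean frequency = N / V = 9 / 7 = 1.286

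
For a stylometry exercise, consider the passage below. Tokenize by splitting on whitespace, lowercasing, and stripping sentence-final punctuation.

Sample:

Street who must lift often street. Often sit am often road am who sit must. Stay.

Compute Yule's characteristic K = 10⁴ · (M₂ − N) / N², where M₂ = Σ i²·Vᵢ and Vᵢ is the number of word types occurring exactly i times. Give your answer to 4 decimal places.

Frequencies: often:3, street:2, who:2, must:2, sit:2, am:2, lift:1, road:1, stay:1
N = 16. Frequency spectrum: V_1=3, V_2=5, V_3=1
M₂ = 1²·3 + 2²·5 + 3²·1 = 32
K = 10000 × (32 − 16) / 16² = 625.0000

625.0000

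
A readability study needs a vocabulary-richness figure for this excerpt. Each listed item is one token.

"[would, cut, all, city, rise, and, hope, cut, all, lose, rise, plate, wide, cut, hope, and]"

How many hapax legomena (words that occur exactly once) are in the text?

5

Frequencies: cut:3, all:2, rise:2, and:2, hope:2, would:1, city:1, lose:1, plate:1, wide:1
Hapax (freq=1): city, lose, plate, wide, would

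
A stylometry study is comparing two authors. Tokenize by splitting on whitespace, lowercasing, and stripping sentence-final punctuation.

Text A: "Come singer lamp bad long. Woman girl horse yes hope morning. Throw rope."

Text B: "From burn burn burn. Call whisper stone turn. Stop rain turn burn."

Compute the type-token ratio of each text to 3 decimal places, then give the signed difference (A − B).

0.333

TTR(A) = 13/13 = 1.000
TTR(B) = 8/12 = 0.667
Difference = 1.000 − 0.667 = 0.333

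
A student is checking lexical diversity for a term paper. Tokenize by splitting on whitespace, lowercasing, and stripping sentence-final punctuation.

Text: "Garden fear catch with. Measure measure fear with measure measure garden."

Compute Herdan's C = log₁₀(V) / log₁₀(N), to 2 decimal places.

0.67

N = 11, V = 5.
log₁₀(V) = 0.698970, log₁₀(N) = 1.041393
C = 0.698970 / 1.041393 = 0.67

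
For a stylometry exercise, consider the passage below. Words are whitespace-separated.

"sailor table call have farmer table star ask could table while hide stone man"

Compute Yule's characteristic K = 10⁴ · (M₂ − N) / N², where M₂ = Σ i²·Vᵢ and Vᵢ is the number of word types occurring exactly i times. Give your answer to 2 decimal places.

306.12

Frequencies: table:3, sailor:1, call:1, have:1, farmer:1, star:1, ask:1, could:1, while:1, hide:1, stone:1, man:1
N = 14. Frequency spectrum: V_1=11, V_3=1
M₂ = 1²·11 + 3²·1 = 20
K = 10000 × (20 − 14) / 14² = 306.12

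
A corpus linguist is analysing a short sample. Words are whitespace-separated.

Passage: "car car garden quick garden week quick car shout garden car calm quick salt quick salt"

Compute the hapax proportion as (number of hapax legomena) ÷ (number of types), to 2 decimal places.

0.43

Frequencies: car:4, quick:4, garden:3, salt:2, week:1, shout:1, calm:1
Hapax count = 3; type count = 7.
Ratio = 3 / 7 = 0.43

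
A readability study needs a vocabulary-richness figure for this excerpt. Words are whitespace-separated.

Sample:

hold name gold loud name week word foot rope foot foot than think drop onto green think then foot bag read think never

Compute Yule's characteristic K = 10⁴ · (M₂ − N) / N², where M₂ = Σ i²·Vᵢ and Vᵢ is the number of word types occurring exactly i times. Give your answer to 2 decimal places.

Frequencies: foot:4, think:3, name:2, hold:1, gold:1, loud:1, week:1, word:1, rope:1, than:1, drop:1, onto:1, green:1, then:1, bag:1, read:1, never:1
N = 23. Frequency spectrum: V_1=14, V_2=1, V_3=1, V_4=1
M₂ = 1²·14 + 2²·1 + 3²·1 + 4²·1 = 43
K = 10000 × (43 − 23) / 23² = 378.07

378.07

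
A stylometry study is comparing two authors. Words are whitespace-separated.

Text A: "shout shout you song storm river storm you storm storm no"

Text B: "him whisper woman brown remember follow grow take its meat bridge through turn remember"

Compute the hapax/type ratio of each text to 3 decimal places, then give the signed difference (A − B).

A: hapax=3, V=6, ratio=0.500
B: hapax=12, V=13, ratio=0.923
Difference = 0.500 − 0.923 = -0.423

-0.423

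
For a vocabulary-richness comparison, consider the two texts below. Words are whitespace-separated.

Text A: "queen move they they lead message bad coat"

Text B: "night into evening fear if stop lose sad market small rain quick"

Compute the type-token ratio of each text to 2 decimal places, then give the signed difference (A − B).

-0.12

TTR(A) = 7/8 = 0.88
TTR(B) = 12/12 = 1.00
Difference = 0.88 − 1.00 = -0.12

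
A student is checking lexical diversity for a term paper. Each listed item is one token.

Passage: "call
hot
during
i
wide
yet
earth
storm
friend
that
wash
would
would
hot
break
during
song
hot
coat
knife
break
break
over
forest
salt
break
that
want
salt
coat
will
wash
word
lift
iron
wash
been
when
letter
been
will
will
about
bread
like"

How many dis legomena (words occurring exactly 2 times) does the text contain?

Frequencies: break:4, hot:3, wash:3, will:3, during:2, that:2, would:2, coat:2, salt:2, been:2, call:1, i:1, wide:1, yet:1, earth:1, storm:1, friend:1, song:1, knife:1, over:1, … (10 more, each freq 1)
Words with frequency 2: been, coat, during, salt, that, would

6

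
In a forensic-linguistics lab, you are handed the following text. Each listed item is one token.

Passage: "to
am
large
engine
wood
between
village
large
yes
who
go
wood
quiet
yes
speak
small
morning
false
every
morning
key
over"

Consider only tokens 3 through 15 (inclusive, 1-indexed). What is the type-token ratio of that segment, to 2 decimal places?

0.77

Segment tokens 3–15: large, engine, wood, between, village, large, yes, who, go, wood, quiet, yes, speak
Segment N = 13, segment V = 10.
TTR = 10 / 13 = 0.77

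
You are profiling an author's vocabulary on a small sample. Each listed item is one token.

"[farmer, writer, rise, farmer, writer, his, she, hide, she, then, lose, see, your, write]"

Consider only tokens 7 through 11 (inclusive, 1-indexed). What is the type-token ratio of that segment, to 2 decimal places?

0.80

Segment tokens 7–11: she, hide, she, then, lose
Segment N = 5, segment V = 4.
TTR = 4 / 5 = 0.80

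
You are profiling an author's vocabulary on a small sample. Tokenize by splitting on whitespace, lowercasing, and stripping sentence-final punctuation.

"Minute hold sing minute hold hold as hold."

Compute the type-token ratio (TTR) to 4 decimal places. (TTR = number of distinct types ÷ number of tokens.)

N = 8 tokens, V = 4 types.
TTR = V / N = 4 / 8 = 0.5000

0.5000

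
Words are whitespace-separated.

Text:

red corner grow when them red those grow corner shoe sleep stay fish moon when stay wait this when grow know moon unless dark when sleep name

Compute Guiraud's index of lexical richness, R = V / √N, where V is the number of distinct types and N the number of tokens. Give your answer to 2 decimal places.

3.27

N = 27, V = 17.
√N = 5.196152
R = 17 / 5.196152 = 3.27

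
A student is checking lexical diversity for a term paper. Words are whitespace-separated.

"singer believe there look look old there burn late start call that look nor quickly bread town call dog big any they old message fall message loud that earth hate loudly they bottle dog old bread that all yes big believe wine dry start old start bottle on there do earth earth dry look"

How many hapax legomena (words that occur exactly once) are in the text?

16

Frequencies: look:4, old:4, there:3, start:3, that:3, earth:3, believe:2, call:2, bread:2, dog:2, big:2, they:2, message:2, bottle:2, dry:2, singer:1, burn:1, late:1, nor:1, quickly:1, … (11 more, each freq 1)
Hapax (freq=1): all, any, burn, do, fall, hate, late, loud, loudly, nor, on, quickly, singer, town, wine, yes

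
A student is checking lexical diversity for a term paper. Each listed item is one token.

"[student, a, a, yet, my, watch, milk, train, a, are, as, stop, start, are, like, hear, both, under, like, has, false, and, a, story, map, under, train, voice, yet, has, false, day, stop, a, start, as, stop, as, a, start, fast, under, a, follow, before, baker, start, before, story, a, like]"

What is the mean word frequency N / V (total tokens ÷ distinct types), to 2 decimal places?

1.96

N = 51 tokens, V = 26 types.
Mean frequency = N / V = 51 / 26 = 1.96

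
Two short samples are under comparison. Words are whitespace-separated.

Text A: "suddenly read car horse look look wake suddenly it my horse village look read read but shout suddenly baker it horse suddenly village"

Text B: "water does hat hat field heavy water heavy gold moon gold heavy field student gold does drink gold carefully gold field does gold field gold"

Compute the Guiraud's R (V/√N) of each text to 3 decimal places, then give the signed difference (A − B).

A: V=12, N=23, R=2.502
B: V=10, N=25, R=2.000
Difference = 2.502 − 2.000 = 0.502

0.502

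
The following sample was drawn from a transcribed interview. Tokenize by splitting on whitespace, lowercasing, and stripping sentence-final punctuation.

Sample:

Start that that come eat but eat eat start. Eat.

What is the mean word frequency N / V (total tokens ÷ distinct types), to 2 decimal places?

N = 10 tokens, V = 5 types.
Mean frequency = N / V = 10 / 5 = 2.00

2.00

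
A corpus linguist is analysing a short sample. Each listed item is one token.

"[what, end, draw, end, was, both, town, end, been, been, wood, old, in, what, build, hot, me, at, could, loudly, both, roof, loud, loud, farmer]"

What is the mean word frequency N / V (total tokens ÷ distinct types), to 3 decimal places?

1.316

N = 25 tokens, V = 19 types.
Mean frequency = N / V = 25 / 19 = 1.316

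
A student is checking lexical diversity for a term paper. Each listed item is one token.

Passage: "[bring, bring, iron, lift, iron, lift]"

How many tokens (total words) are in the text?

Tokens: bring, bring, iron, lift, iron, lift
N = 6

6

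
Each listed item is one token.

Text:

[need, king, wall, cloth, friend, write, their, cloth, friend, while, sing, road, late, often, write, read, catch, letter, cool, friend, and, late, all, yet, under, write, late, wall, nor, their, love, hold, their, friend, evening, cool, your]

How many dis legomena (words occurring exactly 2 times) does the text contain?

3

Frequencies: friend:4, write:3, their:3, late:3, wall:2, cloth:2, cool:2, need:1, king:1, while:1, sing:1, road:1, often:1, read:1, catch:1, letter:1, and:1, all:1, yet:1, under:1, … (5 more, each freq 1)
Words with frequency 2: cloth, cool, wall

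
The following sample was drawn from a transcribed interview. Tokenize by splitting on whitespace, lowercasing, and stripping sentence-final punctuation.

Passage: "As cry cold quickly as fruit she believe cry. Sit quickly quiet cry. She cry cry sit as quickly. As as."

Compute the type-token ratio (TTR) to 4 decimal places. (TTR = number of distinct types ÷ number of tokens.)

0.4286

N = 21 tokens, V = 9 types.
TTR = V / N = 9 / 21 = 0.4286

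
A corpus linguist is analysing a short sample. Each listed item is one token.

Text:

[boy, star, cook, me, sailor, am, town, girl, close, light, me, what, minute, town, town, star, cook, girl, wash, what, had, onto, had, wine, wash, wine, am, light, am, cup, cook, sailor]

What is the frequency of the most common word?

3

Frequencies: cook:3, am:3, town:3, star:2, me:2, sailor:2, girl:2, light:2, what:2, wash:2, had:2, wine:2, boy:1, close:1, minute:1, onto:1, cup:1
Most common: 'cook' with frequency 3.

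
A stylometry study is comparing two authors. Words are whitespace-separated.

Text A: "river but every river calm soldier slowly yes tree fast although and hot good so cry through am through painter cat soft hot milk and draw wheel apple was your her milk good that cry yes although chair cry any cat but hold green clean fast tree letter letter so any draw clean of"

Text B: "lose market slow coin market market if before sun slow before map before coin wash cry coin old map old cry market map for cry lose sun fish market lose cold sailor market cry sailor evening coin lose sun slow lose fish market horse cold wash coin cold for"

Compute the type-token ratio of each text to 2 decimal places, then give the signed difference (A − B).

TTR(A) = 35/54 = 0.65
TTR(B) = 17/49 = 0.35
Difference = 0.65 − 0.35 = 0.30

0.30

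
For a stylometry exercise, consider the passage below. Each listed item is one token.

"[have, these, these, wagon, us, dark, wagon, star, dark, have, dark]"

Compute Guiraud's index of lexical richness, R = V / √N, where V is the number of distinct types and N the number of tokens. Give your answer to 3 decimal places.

N = 11, V = 6.
√N = 3.316625
R = 6 / 3.316625 = 1.809

1.809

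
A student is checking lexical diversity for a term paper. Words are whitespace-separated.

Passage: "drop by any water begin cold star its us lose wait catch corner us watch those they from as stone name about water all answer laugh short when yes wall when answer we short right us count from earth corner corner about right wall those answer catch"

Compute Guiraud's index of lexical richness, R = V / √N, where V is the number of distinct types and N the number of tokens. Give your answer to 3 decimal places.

4.668

N = 47, V = 32.
√N = 6.855655
R = 32 / 6.855655 = 4.668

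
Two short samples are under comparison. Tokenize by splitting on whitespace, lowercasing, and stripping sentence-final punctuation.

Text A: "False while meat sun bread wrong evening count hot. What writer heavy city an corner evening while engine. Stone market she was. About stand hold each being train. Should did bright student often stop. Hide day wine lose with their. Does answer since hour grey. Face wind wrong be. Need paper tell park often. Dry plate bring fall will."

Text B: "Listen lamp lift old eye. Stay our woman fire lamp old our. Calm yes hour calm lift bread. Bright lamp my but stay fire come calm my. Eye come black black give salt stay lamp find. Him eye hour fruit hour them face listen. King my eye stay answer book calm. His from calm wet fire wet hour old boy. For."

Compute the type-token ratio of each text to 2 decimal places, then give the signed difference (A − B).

TTR(A) = 55/59 = 0.93
TTR(B) = 33/61 = 0.54
Difference = 0.93 − 0.54 = 0.39

0.39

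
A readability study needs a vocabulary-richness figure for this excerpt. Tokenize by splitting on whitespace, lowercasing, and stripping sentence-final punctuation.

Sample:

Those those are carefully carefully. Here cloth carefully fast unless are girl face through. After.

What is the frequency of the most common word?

3

Frequencies: carefully:3, those:2, are:2, here:1, cloth:1, fast:1, unless:1, girl:1, face:1, through:1, after:1
Most common: 'carefully' with frequency 3.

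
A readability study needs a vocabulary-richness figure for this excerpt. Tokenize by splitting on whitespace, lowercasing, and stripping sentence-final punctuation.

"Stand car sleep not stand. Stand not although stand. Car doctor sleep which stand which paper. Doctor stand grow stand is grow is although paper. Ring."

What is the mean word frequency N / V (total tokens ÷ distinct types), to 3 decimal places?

N = 26 tokens, V = 11 types.
Mean frequency = N / V = 26 / 11 = 2.364

2.364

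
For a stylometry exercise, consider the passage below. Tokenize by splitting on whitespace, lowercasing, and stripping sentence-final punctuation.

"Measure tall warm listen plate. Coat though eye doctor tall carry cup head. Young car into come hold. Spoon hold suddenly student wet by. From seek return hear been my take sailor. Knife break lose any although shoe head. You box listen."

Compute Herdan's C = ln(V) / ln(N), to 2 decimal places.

N = 42, V = 38.
ln(V) = 3.637586, ln(N) = 3.737670
C = 3.637586 / 3.737670 = 0.97

0.97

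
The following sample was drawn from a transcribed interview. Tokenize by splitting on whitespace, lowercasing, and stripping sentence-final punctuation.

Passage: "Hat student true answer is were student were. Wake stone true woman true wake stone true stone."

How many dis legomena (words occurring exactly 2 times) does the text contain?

Frequencies: true:4, stone:3, student:2, were:2, wake:2, hat:1, answer:1, is:1, woman:1
Words with frequency 2: student, wake, were

3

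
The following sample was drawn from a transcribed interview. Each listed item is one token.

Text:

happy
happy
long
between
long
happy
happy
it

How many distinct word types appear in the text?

4

Distinct types: {between, happy, it, long}
V = 4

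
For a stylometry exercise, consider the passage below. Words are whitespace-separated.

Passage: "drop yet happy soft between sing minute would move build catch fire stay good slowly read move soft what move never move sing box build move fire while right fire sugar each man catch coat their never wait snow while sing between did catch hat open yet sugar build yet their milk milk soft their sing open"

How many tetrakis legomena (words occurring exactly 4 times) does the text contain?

1

Frequencies: move:5, sing:4, yet:3, soft:3, build:3, catch:3, fire:3, their:3, between:2, never:2, while:2, sugar:2, open:2, milk:2, drop:1, happy:1, minute:1, would:1, stay:1, good:1, … (12 more, each freq 1)
Words with frequency 4: sing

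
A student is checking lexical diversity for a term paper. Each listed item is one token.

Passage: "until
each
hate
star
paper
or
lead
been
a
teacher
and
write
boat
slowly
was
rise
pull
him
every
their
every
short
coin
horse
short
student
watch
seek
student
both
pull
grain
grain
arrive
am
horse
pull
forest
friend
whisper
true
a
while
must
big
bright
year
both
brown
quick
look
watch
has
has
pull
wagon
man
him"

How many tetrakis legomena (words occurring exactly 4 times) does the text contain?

1

Frequencies: pull:4, a:2, him:2, every:2, short:2, horse:2, student:2, watch:2, both:2, grain:2, has:2, until:1, each:1, hate:1, star:1, paper:1, or:1, lead:1, been:1, teacher:1, … (25 more, each freq 1)
Words with frequency 4: pull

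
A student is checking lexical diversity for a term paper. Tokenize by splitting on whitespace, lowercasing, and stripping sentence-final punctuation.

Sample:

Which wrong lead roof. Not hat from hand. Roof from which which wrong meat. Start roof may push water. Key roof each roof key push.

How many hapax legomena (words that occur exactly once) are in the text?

Frequencies: roof:5, which:3, wrong:2, from:2, push:2, key:2, lead:1, not:1, hat:1, hand:1, meat:1, start:1, may:1, water:1, each:1
Hapax (freq=1): each, hand, hat, lead, may, meat, not, start, water

9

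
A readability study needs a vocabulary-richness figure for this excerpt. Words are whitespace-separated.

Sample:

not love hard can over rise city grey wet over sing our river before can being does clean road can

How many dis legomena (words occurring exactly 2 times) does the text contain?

Frequencies: can:3, over:2, not:1, love:1, hard:1, rise:1, city:1, grey:1, wet:1, sing:1, our:1, river:1, before:1, being:1, does:1, clean:1, road:1
Words with frequency 2: over

1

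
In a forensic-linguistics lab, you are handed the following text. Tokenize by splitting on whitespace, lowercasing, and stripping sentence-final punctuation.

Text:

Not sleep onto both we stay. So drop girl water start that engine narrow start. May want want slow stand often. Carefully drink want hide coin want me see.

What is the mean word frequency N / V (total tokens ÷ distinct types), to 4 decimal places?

1.1600

N = 29 tokens, V = 25 types.
Mean frequency = N / V = 29 / 25 = 1.1600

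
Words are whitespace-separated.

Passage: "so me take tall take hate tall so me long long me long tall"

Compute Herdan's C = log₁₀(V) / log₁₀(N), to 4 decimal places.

N = 14, V = 6.
log₁₀(V) = 0.778151, log₁₀(N) = 1.146128
C = 0.778151 / 1.146128 = 0.6789

0.6789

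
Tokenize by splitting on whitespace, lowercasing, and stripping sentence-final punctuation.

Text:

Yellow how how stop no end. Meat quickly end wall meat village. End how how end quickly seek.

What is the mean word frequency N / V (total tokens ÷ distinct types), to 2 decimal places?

N = 18 tokens, V = 10 types.
Mean frequency = N / V = 18 / 10 = 1.80

1.80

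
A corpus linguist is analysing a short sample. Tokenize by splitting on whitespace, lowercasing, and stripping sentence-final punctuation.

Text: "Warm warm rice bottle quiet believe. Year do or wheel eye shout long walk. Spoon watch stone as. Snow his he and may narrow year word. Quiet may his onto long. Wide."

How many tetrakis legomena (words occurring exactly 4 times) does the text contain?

0

Frequencies: warm:2, quiet:2, year:2, long:2, his:2, may:2, rice:1, bottle:1, believe:1, do:1, or:1, wheel:1, eye:1, shout:1, walk:1, spoon:1, watch:1, stone:1, as:1, snow:1, … (6 more, each freq 1)
Words with frequency 4: (none)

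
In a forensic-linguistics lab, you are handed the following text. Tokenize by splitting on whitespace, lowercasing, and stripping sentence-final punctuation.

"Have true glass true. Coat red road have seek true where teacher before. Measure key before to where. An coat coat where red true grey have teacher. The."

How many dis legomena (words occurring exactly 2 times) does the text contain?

3

Frequencies: true:4, have:3, coat:3, where:3, red:2, teacher:2, before:2, glass:1, road:1, seek:1, measure:1, key:1, to:1, an:1, grey:1, the:1
Words with frequency 2: before, red, teacher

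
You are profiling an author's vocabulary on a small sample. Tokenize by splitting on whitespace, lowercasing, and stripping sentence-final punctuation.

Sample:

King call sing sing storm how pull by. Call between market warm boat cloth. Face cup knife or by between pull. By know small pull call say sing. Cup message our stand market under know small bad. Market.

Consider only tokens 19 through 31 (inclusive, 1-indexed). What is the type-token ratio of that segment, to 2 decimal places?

Segment tokens 19–31: by, between, pull, by, know, small, pull, call, say, sing, cup, message, our
Segment N = 13, segment V = 11.
TTR = 11 / 13 = 0.85

0.85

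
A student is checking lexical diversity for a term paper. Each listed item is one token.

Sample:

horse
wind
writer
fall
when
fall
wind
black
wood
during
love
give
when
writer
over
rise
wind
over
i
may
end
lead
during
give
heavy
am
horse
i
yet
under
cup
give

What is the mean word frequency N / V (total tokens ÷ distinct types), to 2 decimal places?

1.52

N = 32 tokens, V = 21 types.
Mean frequency = N / V = 32 / 21 = 1.52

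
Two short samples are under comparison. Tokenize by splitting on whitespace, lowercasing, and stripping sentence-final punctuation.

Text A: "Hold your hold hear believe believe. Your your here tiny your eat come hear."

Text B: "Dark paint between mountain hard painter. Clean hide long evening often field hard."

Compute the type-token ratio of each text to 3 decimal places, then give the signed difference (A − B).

TTR(A) = 8/14 = 0.571
TTR(B) = 12/13 = 0.923
Difference = 0.571 − 0.923 = -0.352

-0.352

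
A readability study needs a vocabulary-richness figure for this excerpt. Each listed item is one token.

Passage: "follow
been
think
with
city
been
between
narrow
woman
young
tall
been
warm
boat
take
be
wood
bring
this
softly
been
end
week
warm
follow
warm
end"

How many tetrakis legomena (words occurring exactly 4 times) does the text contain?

Frequencies: been:4, warm:3, follow:2, end:2, think:1, with:1, city:1, between:1, narrow:1, woman:1, young:1, tall:1, boat:1, take:1, be:1, wood:1, bring:1, this:1, softly:1, week:1
Words with frequency 4: been

1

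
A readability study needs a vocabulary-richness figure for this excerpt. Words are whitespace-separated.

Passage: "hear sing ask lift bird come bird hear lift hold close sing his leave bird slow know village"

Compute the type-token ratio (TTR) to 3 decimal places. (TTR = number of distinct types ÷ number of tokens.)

0.722

N = 18 tokens, V = 13 types.
TTR = V / N = 13 / 18 = 0.722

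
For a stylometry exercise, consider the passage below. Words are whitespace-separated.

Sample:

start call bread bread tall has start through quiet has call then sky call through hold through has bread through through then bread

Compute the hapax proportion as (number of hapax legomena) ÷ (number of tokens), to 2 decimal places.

Frequencies: through:5, bread:4, call:3, has:3, start:2, then:2, tall:1, quiet:1, sky:1, hold:1
Hapax count = 4; token count = 23.
Ratio = 4 / 23 = 0.17

0.17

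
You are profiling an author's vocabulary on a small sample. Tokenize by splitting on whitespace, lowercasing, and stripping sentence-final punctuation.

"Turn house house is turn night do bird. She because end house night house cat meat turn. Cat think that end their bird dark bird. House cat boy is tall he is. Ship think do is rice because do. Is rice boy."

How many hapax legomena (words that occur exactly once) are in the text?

Frequencies: house:5, is:5, turn:3, do:3, bird:3, cat:3, night:2, because:2, end:2, think:2, boy:2, rice:2, she:1, meat:1, that:1, their:1, dark:1, tall:1, he:1, ship:1
Hapax (freq=1): dark, he, meat, she, ship, tall, that, their

8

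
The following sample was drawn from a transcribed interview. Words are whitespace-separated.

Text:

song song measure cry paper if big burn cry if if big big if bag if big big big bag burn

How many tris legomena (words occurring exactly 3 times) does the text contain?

Frequencies: big:6, if:5, song:2, cry:2, burn:2, bag:2, measure:1, paper:1
Words with frequency 3: (none)

0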